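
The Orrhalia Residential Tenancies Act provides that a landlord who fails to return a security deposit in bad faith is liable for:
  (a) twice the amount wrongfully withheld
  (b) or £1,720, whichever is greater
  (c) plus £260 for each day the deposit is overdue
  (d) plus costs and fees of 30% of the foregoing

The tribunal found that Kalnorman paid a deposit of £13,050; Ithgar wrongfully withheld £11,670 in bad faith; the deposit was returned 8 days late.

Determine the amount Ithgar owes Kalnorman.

£33,046

Doubled: 2 × £11,670 = £23,340
Minimum £1,720: £23,340 meets the minimum, no increase.
Late-return penalty: 8 × £260 = £2,080
Damages plus late penalty: £23,340 + £2,080 = £25,420
Costs and fees: 30% of £25,420 = £7,626
Total recovery: £25,420 + £7,626 = £33,046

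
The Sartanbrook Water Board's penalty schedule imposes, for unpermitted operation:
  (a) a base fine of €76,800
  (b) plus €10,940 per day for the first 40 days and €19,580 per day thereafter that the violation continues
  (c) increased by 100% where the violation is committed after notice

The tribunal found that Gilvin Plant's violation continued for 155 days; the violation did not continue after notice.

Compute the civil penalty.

€2,766,100

First 40 days: 40 × €10,940 = €437,600
Remaining days: (155 − 40) × €19,580 = €2,251,700
Per-day component: €437,600 + €2,251,700 = €2,689,300
Base plus per-day: €76,800 + €2,689,300 = €2,766,100
The violation did not continue after notice: no 100% increase.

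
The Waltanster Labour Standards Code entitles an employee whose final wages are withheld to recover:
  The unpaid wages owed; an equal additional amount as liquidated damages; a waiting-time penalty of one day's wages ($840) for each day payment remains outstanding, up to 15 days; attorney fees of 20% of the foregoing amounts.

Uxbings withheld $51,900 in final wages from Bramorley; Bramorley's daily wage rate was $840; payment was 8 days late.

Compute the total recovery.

Liquidated damages (equal amount): $51,900
Penalty days: min(8, 15) = 8
Waiting-time penalty: 8 × $840 = $6,720
Subtotal: $51,900 + $51,900 + $6,720 = $110,520
Attorney fees: 20% of $110,520 = $22,104
Total award: $110,520 + $22,104 = $132,624

$132,624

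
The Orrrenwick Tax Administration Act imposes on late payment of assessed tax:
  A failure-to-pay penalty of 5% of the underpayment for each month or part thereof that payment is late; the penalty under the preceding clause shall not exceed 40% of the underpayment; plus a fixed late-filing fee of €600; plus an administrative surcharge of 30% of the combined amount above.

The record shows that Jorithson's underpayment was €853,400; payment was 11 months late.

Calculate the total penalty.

€444,548

Accrued rate: 5% × 11 = 55%, capped at 40% → 40%
Failure-to-pay penalty: 40% of €853,400 = €341,360
Penalty before surcharge: €341,360 + €600 = €341,960
Administrative surcharge: 30% of €341,960 = €102,588
Total penalty: €341,960 + €102,588 = €444,548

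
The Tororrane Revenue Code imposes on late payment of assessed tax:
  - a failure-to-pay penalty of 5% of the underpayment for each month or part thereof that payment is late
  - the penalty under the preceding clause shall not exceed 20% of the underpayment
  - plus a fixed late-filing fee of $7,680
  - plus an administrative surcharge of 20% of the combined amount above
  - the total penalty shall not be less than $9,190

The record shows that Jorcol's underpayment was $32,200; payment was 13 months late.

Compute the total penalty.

Penalty: $16,944

Accrued rate: 5% × 13 = 65%, capped at 20% → 20%
Failure-to-pay penalty: 20% of $32,200 = $6,440
Penalty before surcharge: $6,440 + $7,680 = $14,120
Administrative surcharge: 20% of $14,120 = $2,824
Total penalty: $14,120 + $2,824 = $16,944
Minimum $9,190: $16,944 meets the minimum, no increase.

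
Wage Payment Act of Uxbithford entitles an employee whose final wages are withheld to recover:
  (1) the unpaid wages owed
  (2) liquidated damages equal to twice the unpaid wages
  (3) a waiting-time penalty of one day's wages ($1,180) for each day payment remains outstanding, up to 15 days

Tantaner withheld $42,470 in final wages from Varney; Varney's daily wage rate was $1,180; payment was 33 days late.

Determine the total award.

Doubled: 2 × $42,470 = $84,940
Penalty days: min(33, 15) = 15
Waiting-time penalty: 15 × $1,180 = $17,700
Total award: $42,470 + $84,940 + $17,700 = $145,110

$145,110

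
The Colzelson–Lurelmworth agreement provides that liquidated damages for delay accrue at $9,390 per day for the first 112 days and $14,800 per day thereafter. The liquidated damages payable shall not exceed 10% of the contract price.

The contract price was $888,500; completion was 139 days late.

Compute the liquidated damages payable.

First 112 days: 112 × $9,390 = $1,051,680
Remaining days: (139 − 112) × $14,800 = $399,600
Accrued per-day damages: $1,051,680 + $399,600 = $1,451,280
Cap: 10% of $888,500 = $88,850
Cap at $88,850: $1,451,280 exceeds the cap → $88,850

$88,850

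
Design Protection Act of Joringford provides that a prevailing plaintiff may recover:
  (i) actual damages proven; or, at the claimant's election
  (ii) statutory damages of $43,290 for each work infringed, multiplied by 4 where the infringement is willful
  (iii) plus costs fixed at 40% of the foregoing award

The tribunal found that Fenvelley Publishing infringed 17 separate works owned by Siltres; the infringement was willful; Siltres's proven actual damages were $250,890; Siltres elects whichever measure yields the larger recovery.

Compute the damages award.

$4,121,208

Statutory damages: 17 × $43,290 = $735,930
Multiplied by 4: 4 × $735,930 = $2,943,720
Greater of actual damages ($250,890) or enhanced statutory damages ($2,943,720): $2,943,720
Costs: 40% of $2,943,720 = $1,177,488
Award plus costs: $2,943,720 + $1,177,488 = $4,121,208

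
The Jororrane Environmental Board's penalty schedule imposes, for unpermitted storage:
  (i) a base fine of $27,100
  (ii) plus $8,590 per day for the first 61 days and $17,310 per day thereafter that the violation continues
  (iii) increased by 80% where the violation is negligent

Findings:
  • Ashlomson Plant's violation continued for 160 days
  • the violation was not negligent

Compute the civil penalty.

$2,264,780

First 61 days: 61 × $8,590 = $523,990
Remaining days: (160 − 61) × $17,310 = $1,713,690
Per-day component: $523,990 + $1,713,690 = $2,237,680
Base plus per-day: $27,100 + $2,237,680 = $2,264,780
The violation was not negligent: no 80% increase.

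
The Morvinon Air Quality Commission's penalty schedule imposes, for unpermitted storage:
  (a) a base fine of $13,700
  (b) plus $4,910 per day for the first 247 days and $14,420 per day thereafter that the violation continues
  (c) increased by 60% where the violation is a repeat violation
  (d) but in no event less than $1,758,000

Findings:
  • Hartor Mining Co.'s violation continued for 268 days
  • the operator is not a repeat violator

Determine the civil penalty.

First 247 days: 247 × $4,910 = $1,212,770
Remaining days: (268 − 247) × $14,420 = $302,820
Per-day component: $1,212,770 + $302,820 = $1,515,590
Base plus per-day: $13,700 + $1,515,590 = $1,529,290
The operator is not a repeat violator: no 60% increase.
Minimum $1,758,000: $1,529,290 is below the minimum → $1,758,000

$1,758,000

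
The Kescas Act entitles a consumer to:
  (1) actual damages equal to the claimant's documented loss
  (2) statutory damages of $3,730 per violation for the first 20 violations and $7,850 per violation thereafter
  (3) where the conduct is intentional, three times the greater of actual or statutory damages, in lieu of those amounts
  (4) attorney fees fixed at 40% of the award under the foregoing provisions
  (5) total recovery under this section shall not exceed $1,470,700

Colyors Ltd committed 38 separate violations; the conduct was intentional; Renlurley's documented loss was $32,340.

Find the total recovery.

$906,780

First 20 violations: 20 × $3,730 = $74,600
Remaining violations: (38 − 20) × $7,850 = $141,300
Statutory damages: $74,600 + $141,300 = $215,900
Greater of actual damages ($32,340) or statutory damages ($215,900): $215,900
Trebled: 3 × $215,900 = $647,700
Attorney fees: 40% of $647,700 = $259,080
Total before cap: $647,700 + $259,080 = $906,780
Cap at $1,470,700: $906,780 is within the cap, no reduction.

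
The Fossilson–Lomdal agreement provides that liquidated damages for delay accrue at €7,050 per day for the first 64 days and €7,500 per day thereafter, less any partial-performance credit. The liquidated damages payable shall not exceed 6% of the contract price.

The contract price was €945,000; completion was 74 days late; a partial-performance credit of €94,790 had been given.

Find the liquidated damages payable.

First 64 days: 64 × €7,050 = €451,200
Remaining days: (74 − 64) × €7,500 = €75,000
Accrued per-day damages: €451,200 + €75,000 = €526,200
Less partial-performance credit: €526,200 − €94,790 = €431,410
Cap: 6% of €945,000 = €56,700
Cap at €56,700: €431,410 exceeds the cap → €56,700

€56,700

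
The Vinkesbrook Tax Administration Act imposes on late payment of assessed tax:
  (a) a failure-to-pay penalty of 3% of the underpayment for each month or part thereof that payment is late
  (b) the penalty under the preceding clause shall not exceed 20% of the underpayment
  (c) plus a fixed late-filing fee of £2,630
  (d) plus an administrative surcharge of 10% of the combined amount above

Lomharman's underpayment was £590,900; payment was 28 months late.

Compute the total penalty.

Accrued rate: 3% × 28 = 84%, capped at 20% → 20%
Failure-to-pay penalty: 20% of £590,900 = £118,180
Penalty before surcharge: £118,180 + £2,630 = £120,810
Administrative surcharge: 10% of £120,810 = £12,081
Total penalty: £120,810 + £12,081 = £132,891

£132,891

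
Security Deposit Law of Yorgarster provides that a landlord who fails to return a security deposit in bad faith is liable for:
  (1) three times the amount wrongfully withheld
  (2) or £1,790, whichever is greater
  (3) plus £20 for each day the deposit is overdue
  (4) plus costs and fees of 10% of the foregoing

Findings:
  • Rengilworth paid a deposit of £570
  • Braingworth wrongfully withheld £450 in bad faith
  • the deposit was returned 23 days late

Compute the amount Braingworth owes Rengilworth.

Trebled: 3 × £450 = £1,350
Minimum £1,790: £1,350 is below the minimum → £1,790
Late-return penalty: 23 × £20 = £460
Damages plus late penalty: £1,790 + £460 = £2,250
Costs and fees: 10% of £2,250 = £225
Total recovery: £2,250 + £225 = £2,475

£2,475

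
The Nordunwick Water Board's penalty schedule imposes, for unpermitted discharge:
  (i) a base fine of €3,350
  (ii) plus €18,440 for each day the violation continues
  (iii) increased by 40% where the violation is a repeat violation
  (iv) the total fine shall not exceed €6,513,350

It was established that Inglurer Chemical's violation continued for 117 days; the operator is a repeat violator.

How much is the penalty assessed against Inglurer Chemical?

Per-day component: 117 × €18,440 = €2,157,480
Base plus per-day: €3,350 + €2,157,480 = €2,160,830
Enhancement: 40% of €2,160,830 = €864,332
Enhanced fine: €2,160,830 + €864,332 = €3,025,162
Cap at €6,513,350: €3,025,162 is within the cap, no reduction.

€3,025,162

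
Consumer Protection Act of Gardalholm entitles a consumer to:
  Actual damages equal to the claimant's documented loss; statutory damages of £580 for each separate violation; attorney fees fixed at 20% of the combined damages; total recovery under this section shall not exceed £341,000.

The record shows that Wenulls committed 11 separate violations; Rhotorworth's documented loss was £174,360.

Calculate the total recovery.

Statutory damages: 11 × £580 = £6,380
Combined damages: £174,360 + £6,380 = £180,740
Attorney fees: 20% of £180,740 = £36,148
Total before cap: £180,740 + £36,148 = £216,888
Cap at £341,000: £216,888 is within the cap, no reduction.

£216,888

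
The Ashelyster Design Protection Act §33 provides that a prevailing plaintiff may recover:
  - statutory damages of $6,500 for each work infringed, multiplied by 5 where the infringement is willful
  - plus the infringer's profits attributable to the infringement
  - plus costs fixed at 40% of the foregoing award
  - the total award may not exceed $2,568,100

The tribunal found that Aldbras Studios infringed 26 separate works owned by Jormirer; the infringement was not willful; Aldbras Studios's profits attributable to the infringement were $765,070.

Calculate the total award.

Statutory damages: 26 × $6,500 = $169,000
Infringement not willful: no ×5 enhancement.
Combined award: $169,000 + $765,070 = $934,070
Costs: 40% of $934,070 = $373,628
Award plus costs: $934,070 + $373,628 = $1,307,698
Cap at $2,568,100: $1,307,698 is within the cap, no reduction.

$1,307,698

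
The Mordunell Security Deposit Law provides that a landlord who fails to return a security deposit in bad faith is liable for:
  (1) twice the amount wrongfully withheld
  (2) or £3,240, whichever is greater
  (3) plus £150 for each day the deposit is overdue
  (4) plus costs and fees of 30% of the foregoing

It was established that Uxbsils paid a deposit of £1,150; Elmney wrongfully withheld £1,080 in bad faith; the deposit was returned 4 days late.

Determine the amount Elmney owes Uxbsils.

Recovery: £4,992

Doubled: 2 × £1,080 = £2,160
Minimum £3,240: £2,160 is below the minimum → £3,240
Late-return penalty: 4 × £150 = £600
Damages plus late penalty: £3,240 + £600 = £3,840
Costs and fees: 30% of £3,840 = £1,152
Total recovery: £3,840 + £1,152 = £4,992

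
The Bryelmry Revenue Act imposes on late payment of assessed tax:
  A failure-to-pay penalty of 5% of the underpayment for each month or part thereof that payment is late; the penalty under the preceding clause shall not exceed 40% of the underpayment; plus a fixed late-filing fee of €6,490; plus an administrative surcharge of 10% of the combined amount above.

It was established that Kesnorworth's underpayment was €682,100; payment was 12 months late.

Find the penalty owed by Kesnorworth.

Accrued rate: 5% × 12 = 60%, capped at 40% → 40%
Failure-to-pay penalty: 40% of €682,100 = €272,840
Penalty before surcharge: €272,840 + €6,490 = €279,330
Administrative surcharge: 10% of €279,330 = €27,933
Total penalty: €279,330 + €27,933 = €307,263

€307,263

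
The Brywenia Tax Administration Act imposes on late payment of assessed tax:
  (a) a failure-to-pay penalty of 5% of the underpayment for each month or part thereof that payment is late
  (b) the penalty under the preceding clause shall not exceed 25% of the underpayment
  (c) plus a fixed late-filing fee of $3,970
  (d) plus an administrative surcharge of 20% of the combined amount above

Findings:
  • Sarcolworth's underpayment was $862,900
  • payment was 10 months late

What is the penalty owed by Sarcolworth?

Accrued rate: 5% × 10 = 50%, capped at 25% → 25%
Failure-to-pay penalty: 25% of $862,900 = $215,725
Penalty before surcharge: $215,725 + $3,970 = $219,695
Administrative surcharge: 20% of $219,695 = $43,939
Total penalty: $219,695 + $43,939 = $263,634

$263,634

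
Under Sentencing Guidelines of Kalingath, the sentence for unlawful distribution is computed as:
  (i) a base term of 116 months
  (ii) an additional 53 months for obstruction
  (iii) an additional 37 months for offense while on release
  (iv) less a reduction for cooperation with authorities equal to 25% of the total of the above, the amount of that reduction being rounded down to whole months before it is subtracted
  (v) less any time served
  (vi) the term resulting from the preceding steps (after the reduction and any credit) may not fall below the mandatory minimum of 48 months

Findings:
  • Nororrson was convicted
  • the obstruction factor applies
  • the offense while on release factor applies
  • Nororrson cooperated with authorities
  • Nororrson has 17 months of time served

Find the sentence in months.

Obstruction enhancement: +53 months
Offense while on release enhancement: +37 months
Adjusted term: 116 months + 53 months + 37 months = 206 months
Cooperation with authorities reduction: 25% of 206 months = 51 months (rounded down)
After reduction: 206 − 51 = 155 months
Less time served: 155 months − 17 months = 138 months
Minimum 48 months: 138 months meets the minimum, no increase.

138 months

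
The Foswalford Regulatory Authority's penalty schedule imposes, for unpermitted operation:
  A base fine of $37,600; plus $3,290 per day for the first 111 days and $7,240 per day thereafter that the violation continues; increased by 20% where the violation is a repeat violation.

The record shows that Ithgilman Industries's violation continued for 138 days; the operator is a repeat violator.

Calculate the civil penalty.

$717,924

First 111 days: 111 × $3,290 = $365,190
Remaining days: (138 − 111) × $7,240 = $195,480
Per-day component: $365,190 + $195,480 = $560,670
Base plus per-day: $37,600 + $560,670 = $598,270
Enhancement: 20% of $598,270 = $119,654
Enhanced fine: $598,270 + $119,654 = $717,924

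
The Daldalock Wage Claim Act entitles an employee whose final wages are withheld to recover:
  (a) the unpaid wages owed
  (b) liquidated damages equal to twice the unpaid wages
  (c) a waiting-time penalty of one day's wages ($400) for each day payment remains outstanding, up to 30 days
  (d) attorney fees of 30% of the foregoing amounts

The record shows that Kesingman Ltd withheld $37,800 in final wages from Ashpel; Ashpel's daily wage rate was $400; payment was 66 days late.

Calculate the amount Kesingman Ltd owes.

Doubled: 2 × $37,800 = $75,600
Penalty days: min(66, 30) = 30
Waiting-time penalty: 30 × $400 = $12,000
Subtotal: $37,800 + $75,600 + $12,000 = $125,400
Attorney fees: 30% of $125,400 = $37,620
Total award: $125,400 + $37,620 = $163,020

Total award: $163,020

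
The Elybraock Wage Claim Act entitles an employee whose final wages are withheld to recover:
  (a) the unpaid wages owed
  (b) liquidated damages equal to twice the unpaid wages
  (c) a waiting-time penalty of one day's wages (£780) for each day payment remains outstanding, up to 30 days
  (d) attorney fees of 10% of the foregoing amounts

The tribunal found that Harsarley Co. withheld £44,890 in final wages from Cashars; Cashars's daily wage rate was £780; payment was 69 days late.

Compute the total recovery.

£173,877

Doubled: 2 × £44,890 = £89,780
Penalty days: min(69, 30) = 30
Waiting-time penalty: 30 × £780 = £23,400
Subtotal: £44,890 + £89,780 + £23,400 = £158,070
Attorney fees: 10% of £158,070 = £15,807
Total award: £158,070 + £15,807 = £173,877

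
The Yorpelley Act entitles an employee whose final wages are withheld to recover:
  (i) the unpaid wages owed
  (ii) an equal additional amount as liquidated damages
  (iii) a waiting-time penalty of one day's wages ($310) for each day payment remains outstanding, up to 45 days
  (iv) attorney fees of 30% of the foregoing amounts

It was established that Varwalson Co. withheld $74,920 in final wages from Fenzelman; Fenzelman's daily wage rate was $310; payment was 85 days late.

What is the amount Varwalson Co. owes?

Liquidated damages (equal amount): $74,920
Penalty days: min(85, 45) = 45
Waiting-time penalty: 45 × $310 = $13,950
Subtotal: $74,920 + $74,920 + $13,950 = $163,790
Attorney fees: 30% of $163,790 = $49,137
Total award: $163,790 + $49,137 = $212,927

$212,927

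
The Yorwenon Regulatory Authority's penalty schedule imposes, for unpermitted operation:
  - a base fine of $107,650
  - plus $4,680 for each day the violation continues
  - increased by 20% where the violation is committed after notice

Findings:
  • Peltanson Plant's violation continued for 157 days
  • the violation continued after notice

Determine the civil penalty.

Per-day component: 157 × $4,680 = $734,760
Base plus per-day: $107,650 + $734,760 = $842,410
Enhancement: 20% of $842,410 = $168,482
Enhanced fine: $842,410 + $168,482 = $1,010,892

Civil penalty: $1,010,892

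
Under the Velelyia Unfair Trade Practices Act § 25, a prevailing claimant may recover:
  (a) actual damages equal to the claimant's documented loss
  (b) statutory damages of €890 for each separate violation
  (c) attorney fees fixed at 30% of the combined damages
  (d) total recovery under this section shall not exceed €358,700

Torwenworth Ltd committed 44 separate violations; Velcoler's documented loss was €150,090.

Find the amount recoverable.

€246,025

Statutory damages: 44 × €890 = €39,160
Combined damages: €150,090 + €39,160 = €189,250
Attorney fees: 30% of €189,250 = €56,775
Total before cap: €189,250 + €56,775 = €246,025
Cap at €358,700: €246,025 is within the cap, no reduction.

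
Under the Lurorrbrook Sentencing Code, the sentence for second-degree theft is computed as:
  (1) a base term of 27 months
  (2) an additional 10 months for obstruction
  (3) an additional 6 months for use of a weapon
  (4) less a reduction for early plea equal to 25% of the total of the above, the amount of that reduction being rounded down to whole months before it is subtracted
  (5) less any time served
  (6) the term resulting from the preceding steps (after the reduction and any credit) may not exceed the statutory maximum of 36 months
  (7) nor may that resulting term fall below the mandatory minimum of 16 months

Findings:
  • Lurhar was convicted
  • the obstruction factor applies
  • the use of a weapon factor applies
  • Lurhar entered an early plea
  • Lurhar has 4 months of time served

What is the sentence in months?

29 months

Obstruction enhancement: +10 months
Use of a weapon enhancement: +6 months
Adjusted term: 27 months + 10 months + 6 months = 43 months
Early plea reduction: 25% of 43 months = 10 months (rounded down)
After reduction: 43 − 10 = 33 months
Less time served: 33 months − 4 months = 29 months
Cap at 36 months: 29 months is within the cap, no reduction.
Minimum 16 months: 29 months meets the minimum, no increase.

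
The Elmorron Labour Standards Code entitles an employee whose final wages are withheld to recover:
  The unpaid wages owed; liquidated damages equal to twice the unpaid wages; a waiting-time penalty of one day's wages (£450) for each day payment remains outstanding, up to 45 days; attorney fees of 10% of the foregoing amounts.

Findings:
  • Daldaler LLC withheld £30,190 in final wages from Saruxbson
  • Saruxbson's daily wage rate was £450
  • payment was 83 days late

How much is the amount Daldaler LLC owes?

Doubled: 2 × £30,190 = £60,380
Penalty days: min(83, 45) = 45
Waiting-time penalty: 45 × £450 = £20,250
Subtotal: £30,190 + £60,380 + £20,250 = £110,820
Attorney fees: 10% of £110,820 = £11,082
Total award: £110,820 + £11,082 = £121,902

£121,902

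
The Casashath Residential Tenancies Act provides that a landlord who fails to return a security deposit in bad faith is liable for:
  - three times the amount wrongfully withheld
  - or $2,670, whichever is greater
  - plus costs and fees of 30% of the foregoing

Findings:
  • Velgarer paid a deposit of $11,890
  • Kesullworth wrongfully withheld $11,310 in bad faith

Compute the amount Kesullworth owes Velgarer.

Trebled: 3 × $11,310 = $33,930
Minimum $2,670: $33,930 meets the minimum, no increase.
Costs and fees: 30% of $33,930 = $10,179
Total recovery: $33,930 + $10,179 = $44,109

$44,109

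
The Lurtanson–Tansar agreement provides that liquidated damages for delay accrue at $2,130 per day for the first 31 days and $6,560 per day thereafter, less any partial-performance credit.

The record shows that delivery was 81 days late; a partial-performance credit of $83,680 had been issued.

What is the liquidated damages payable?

Liquidated damages: $310,350

First 31 days: 31 × $2,130 = $66,030
Remaining days: (81 − 31) × $6,560 = $328,000
Accrued per-day damages: $66,030 + $328,000 = $394,030
Less partial-performance credit: $394,030 − $83,680 = $310,350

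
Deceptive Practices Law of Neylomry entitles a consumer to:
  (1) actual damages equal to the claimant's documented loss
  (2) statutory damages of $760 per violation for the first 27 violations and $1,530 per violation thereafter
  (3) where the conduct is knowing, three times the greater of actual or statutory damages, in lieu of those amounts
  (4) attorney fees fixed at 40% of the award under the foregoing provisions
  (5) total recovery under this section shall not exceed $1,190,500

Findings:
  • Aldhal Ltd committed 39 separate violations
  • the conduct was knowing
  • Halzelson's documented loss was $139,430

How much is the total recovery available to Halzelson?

First 27 violations: 27 × $760 = $20,520
Remaining violations: (39 − 27) × $1,530 = $18,360
Statutory damages: $20,520 + $18,360 = $38,880
Greater of actual damages ($139,430) or statutory damages ($38,880): $139,430
Trebled: 3 × $139,430 = $418,290
Attorney fees: 40% of $418,290 = $167,316
Total before cap: $418,290 + $167,316 = $585,606
Cap at $1,190,500: $585,606 is within the cap, no reduction.

$585,606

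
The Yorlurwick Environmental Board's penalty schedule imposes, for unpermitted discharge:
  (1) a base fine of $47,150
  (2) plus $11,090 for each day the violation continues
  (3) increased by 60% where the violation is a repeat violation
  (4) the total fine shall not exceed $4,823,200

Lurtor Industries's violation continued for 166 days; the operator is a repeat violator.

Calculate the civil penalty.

Per-day component: 166 × $11,090 = $1,840,940
Base plus per-day: $47,150 + $1,840,940 = $1,888,090
Enhancement: 60% of $1,888,090 = $1,132,854
Enhanced fine: $1,888,090 + $1,132,854 = $3,020,944
Cap at $4,823,200: $3,020,944 is within the cap, no reduction.

$3,020,944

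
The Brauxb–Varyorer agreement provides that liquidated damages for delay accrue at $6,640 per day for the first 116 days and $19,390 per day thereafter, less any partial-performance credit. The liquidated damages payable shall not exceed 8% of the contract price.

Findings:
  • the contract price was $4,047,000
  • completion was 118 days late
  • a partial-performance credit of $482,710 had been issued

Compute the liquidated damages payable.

First 116 days: 116 × $6,640 = $770,240
Remaining days: (118 − 116) × $19,390 = $38,780
Accrued per-day damages: $770,240 + $38,780 = $809,020
Less partial-performance credit: $809,020 − $482,710 = $326,310
Cap: 8% of $4,047,000 = $323,760
Cap at $323,760: $326,310 exceeds the cap → $323,760

$323,760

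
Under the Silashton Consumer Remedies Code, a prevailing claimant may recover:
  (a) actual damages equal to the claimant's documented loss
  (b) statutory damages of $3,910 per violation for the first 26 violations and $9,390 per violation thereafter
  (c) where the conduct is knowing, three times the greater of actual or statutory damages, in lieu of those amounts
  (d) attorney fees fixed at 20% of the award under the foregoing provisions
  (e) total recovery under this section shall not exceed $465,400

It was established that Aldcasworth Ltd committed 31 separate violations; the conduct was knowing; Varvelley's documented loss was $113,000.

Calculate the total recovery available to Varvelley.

First 26 violations: 26 × $3,910 = $101,660
Remaining violations: (31 − 26) × $9,390 = $46,950
Statutory damages: $101,660 + $46,950 = $148,610
Greater of actual damages ($113,000) or statutory damages ($148,610): $148,610
Trebled: 3 × $148,610 = $445,830
Attorney fees: 20% of $445,830 = $89,166
Total before cap: $445,830 + $89,166 = $534,996
Cap at $465,400: $534,996 exceeds the cap → $465,400

$465,400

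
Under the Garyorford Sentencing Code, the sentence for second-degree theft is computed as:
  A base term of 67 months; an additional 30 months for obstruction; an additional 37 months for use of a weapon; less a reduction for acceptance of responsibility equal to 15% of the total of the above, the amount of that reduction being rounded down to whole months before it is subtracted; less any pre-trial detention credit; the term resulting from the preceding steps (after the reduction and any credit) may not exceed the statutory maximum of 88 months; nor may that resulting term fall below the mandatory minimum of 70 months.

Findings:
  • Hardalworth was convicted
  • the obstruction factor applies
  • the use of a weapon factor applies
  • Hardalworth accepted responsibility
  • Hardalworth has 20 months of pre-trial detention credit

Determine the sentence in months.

88 months

Obstruction enhancement: +30 months
Use of a weapon enhancement: +37 months
Adjusted term: 67 months + 30 months + 37 months = 134 months
Acceptance of responsibility reduction: 15% of 134 months = 20 months (rounded down)
After reduction: 134 − 20 = 114 months
Less pre-trial detention credit: 114 months − 20 months = 94 months
Cap at 88 months: 94 months exceeds the cap → 88 months
Minimum 70 months: 88 months meets the minimum, no increase.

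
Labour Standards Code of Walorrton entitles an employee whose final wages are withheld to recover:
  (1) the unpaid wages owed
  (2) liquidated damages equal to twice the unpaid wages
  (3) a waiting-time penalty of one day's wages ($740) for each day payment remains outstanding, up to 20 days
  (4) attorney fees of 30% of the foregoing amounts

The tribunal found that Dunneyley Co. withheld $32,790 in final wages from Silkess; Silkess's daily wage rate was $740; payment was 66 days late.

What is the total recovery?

Doubled: 2 × $32,790 = $65,580
Penalty days: min(66, 20) = 20
Waiting-time penalty: 20 × $740 = $14,800
Subtotal: $32,790 + $65,580 + $14,800 = $113,170
Attorney fees: 30% of $113,170 = $33,951
Total award: $113,170 + $33,951 = $147,121

$147,121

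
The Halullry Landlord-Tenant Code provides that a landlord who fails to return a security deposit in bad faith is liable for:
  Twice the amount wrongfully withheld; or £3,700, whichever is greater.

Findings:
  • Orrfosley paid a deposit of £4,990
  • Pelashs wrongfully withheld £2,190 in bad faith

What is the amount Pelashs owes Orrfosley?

Doubled: 2 × £2,190 = £4,380
Minimum £3,700: £4,380 meets the minimum, no increase.

£4,380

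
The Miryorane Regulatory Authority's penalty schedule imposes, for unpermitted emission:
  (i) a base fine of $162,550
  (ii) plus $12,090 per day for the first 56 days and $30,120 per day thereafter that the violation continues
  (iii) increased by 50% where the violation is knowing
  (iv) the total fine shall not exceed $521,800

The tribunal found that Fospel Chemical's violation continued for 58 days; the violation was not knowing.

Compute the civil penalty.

$521,800

First 56 days: 56 × $12,090 = $677,040
Remaining days: (58 − 56) × $30,120 = $60,240
Per-day component: $677,040 + $60,240 = $737,280
Base plus per-day: $162,550 + $737,280 = $899,830
The violation was not knowing: no 50% increase.
Cap at $521,800: $899,830 exceeds the cap → $521,800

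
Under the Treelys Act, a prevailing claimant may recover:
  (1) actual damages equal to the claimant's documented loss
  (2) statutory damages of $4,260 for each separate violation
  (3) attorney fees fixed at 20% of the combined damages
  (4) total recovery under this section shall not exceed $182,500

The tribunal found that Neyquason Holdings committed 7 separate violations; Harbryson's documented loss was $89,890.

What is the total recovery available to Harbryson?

Statutory damages: 7 × $4,260 = $29,820
Combined damages: $89,890 + $29,820 = $119,710
Attorney fees: 20% of $119,710 = $23,942
Total before cap: $119,710 + $23,942 = $143,652
Cap at $182,500: $143,652 is within the cap, no reduction.

$143,652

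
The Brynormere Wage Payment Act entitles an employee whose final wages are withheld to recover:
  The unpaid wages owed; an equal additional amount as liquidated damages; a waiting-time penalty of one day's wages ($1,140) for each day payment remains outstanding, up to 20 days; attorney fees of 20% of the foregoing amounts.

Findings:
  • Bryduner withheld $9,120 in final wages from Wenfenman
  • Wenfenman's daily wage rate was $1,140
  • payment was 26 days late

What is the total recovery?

$49,248

Liquidated damages (equal amount): $9,120
Penalty days: min(26, 20) = 20
Waiting-time penalty: 20 × $1,140 = $22,800
Subtotal: $9,120 + $9,120 + $22,800 = $41,040
Attorney fees: 20% of $41,040 = $8,208
Total award: $41,040 + $8,208 = $49,248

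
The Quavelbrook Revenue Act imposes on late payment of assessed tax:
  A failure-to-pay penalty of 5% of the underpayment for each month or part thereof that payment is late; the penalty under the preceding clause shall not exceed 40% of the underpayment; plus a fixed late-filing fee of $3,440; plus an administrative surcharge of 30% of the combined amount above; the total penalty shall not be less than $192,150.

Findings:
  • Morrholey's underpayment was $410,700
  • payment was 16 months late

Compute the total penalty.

Accrued rate: 5% × 16 = 80%, capped at 40% → 40%
Failure-to-pay penalty: 40% of $410,700 = $164,280
Penalty before surcharge: $164,280 + $3,440 = $167,720
Administrative surcharge: 30% of $167,720 = $50,316
Total penalty: $167,720 + $50,316 = $218,036
Minimum $192,150: $218,036 meets the minimum, no increase.

$218,036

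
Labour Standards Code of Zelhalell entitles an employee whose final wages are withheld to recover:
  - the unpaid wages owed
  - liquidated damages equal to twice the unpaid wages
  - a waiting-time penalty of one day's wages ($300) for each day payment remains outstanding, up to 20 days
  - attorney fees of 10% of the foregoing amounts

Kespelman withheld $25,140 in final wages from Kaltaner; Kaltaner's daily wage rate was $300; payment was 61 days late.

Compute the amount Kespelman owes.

Doubled: 2 × $25,140 = $50,280
Penalty days: min(61, 20) = 20
Waiting-time penalty: 20 × $300 = $6,000
Subtotal: $25,140 + $50,280 + $6,000 = $81,420
Attorney fees: 10% of $81,420 = $8,142
Total award: $81,420 + $8,142 = $89,562

$89,562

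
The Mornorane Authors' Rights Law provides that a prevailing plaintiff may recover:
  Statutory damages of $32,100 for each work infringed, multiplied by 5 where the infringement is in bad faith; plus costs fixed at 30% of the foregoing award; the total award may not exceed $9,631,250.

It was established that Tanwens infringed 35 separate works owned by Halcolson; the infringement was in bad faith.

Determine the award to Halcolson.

Award: $7,302,750

Statutory damages: 35 × $32,100 = $1,123,500
Multiplied by 5: 5 × $1,123,500 = $5,617,500
Costs: 30% of $5,617,500 = $1,685,250
Award plus costs: $5,617,500 + $1,685,250 = $7,302,750
Cap at $9,631,250: $7,302,750 is within the cap, no reduction.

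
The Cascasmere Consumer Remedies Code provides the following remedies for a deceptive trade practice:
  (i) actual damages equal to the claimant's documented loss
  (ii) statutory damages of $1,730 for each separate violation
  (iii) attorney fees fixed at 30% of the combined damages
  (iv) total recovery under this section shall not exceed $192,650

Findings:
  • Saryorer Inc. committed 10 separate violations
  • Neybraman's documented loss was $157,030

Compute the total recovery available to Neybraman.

Statutory damages: 10 × $1,730 = $17,300
Combined damages: $157,030 + $17,300 = $174,330
Attorney fees: 30% of $174,330 = $52,299
Total before cap: $174,330 + $52,299 = $226,629
Cap at $192,650: $226,629 exceeds the cap → $192,650

$192,650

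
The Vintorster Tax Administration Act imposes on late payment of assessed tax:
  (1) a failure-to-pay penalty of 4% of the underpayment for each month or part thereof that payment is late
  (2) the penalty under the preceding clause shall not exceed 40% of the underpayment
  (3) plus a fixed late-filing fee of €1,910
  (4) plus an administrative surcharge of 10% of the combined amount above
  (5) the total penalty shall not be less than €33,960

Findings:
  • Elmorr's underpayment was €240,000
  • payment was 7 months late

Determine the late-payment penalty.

Accrued rate: 4% × 7 = 28%, capped at 40% → 28%
Failure-to-pay penalty: 28% of €240,000 = €67,200
Penalty before surcharge: €67,200 + €1,910 = €69,110
Administrative surcharge: 10% of €69,110 = €6,911
Total penalty: €69,110 + €6,911 = €76,021
Minimum €33,960: €76,021 meets the minimum, no increase.

Penalty: €76,021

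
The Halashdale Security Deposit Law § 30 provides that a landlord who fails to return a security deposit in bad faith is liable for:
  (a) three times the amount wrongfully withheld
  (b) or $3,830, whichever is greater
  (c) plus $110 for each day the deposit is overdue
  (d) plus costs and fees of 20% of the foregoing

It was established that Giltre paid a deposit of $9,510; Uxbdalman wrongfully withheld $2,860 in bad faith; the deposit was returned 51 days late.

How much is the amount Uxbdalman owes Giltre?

Recovery: $17,028

Trebled: 3 × $2,860 = $8,580
Minimum $3,830: $8,580 meets the minimum, no increase.
Late-return penalty: 51 × $110 = $5,610
Damages plus late penalty: $8,580 + $5,610 = $14,190
Costs and fees: 20% of $14,190 = $2,838
Total recovery: $14,190 + $2,838 = $17,028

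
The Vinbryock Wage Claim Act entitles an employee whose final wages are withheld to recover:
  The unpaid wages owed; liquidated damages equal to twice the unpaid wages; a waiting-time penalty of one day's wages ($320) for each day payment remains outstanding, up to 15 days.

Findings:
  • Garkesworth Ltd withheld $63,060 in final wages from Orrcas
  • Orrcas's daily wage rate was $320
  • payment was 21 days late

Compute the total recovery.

Doubled: 2 × $63,060 = $126,120
Penalty days: min(21, 15) = 15
Waiting-time penalty: 15 × $320 = $4,800
Total award: $63,060 + $126,120 + $4,800 = $193,980

Total award: $193,980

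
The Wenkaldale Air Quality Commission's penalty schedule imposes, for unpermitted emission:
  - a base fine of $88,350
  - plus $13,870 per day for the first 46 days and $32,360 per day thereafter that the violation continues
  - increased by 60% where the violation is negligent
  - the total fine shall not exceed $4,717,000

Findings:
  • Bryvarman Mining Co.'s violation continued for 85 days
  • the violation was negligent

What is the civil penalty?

First 46 days: 46 × $13,870 = $638,020
Remaining days: (85 − 46) × $32,360 = $1,262,040
Per-day component: $638,020 + $1,262,040 = $1,900,060
Base plus per-day: $88,350 + $1,900,060 = $1,988,410
Enhancement: 60% of $1,988,410 = $1,193,046
Enhanced fine: $1,988,410 + $1,193,046 = $3,181,456
Cap at $4,717,000: $3,181,456 is within the cap, no reduction.

$3,181,456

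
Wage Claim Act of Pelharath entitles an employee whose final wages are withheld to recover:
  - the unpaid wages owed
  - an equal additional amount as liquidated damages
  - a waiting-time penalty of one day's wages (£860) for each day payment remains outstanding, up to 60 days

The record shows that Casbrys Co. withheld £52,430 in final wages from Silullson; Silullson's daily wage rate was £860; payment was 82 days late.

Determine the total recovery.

£156,460

Liquidated damages (equal amount): £52,430
Penalty days: min(82, 60) = 60
Waiting-time penalty: 60 × £860 = £51,600
Total award: £52,430 + £52,430 + £51,600 = £156,460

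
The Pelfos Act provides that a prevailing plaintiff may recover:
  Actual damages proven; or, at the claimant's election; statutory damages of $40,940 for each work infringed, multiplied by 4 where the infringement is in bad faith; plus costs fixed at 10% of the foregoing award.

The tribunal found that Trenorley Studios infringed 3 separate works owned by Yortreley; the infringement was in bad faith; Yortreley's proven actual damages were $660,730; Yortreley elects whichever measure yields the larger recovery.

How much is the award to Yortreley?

Statutory damages: 3 × $40,940 = $122,820
Multiplied by 4: 4 × $122,820 = $491,280
Greater of actual damages ($660,730) or enhanced statutory damages ($491,280): $660,730
Costs: 10% of $660,730 = $66,073
Award plus costs: $660,730 + $66,073 = $726,803

$726,803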